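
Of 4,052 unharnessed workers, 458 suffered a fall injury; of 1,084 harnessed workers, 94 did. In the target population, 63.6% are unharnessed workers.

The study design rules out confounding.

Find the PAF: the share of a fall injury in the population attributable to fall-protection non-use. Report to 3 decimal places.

PAF ≈ 0.162

p₁ = P(outcome | exposed) = 458/4052 = 0.11303
p₀ = P(outcome | unexposed) = 94/1084 = 0.086716
Overall risk P(Y=1) = π·p₁ + (1−π)·p₀ = 0.636×0.11303 + 0.364×0.086716 = 0.10345.
Under exogeneity, PAF = [P(Y=1) − p₀] / P(Y=1).
PAF = (0.10345 − 0.086716) / 0.10345 ≈ 0.1618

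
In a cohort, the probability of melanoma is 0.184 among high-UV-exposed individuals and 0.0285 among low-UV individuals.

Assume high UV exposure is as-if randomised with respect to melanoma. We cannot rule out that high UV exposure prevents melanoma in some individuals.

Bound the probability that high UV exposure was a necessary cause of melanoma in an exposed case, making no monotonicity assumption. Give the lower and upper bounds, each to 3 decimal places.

0.845 ≤ PN ≤ 1.000

Let p₁ = 0.184, p₀ = 0.0285.
Under exogeneity alone the bounds on PN are max{0,(p₁−p₀)/p₁} ≤ PN ≤ min{1,(1−p₀)/p₁}.
  lower = (p₁ − p₀)/p₁ = 0.1555 / 0.184 ≈ 0.8451
  upper = min{1, (1 − p₀)/p₁} = 0.9715 / 0.184 ≈ 5.2799 → capped at 1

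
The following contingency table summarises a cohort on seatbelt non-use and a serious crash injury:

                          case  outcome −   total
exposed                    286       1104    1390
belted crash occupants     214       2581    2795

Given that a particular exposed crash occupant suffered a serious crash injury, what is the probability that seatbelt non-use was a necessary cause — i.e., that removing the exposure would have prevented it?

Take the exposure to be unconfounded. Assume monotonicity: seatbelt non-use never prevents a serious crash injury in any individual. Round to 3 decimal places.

PN ≈ 0.628

p₁ = P(outcome | exposed) = 286/1390 = 0.20576
p₀ = P(outcome | unexposed) = 214/2795 = 0.076565
Under exogeneity and monotonicity, PN = (p₁ − p₀)/p₁.
PN = (0.20576 − 0.076565) / 0.20576 ≈ 0.6279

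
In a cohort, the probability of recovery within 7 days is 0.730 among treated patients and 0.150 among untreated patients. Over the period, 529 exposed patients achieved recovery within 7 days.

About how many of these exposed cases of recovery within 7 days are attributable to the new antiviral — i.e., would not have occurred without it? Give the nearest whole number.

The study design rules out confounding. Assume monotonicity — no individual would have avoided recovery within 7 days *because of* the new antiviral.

Let p₁ = 0.73, p₀ = 0.15.
PN = (p₁ − p₀)/p₁ = (0.73 − 0.15) / 0.73 ≈ 0.79452.
Attributable cases ≈ PN × (exposed cases) = 0.79452 × 529 ≈ 420.30.

about 420 cases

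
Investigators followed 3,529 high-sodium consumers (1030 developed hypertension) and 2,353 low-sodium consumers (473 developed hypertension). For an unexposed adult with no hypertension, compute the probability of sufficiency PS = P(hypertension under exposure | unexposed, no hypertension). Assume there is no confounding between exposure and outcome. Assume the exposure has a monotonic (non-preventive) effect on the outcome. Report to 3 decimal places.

p₁ = P(outcome | exposed) = 1030/3529 = 0.29187
p₀ = P(outcome | unexposed) = 473/2353 = 0.20102
Under exogeneity and monotonicity, PS = (p₁ − p₀) / (1 − p₀).
PS = (0.29187 − 0.20102) / (1 − 0.20102) = 0.090847 / 0.79898 ≈ 0.1137

PS ≈ 0.114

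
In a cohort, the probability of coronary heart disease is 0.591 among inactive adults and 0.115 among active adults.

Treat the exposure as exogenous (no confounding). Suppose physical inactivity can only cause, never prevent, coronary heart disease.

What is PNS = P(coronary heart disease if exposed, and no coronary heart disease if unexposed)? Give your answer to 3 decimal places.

PNS ≈ 0.476

Let p₁ = 0.591, p₀ = 0.115.
Under exogeneity and monotonicity, PNS = p₁ − p₀.
PNS = 0.591 − 0.115 = 0.476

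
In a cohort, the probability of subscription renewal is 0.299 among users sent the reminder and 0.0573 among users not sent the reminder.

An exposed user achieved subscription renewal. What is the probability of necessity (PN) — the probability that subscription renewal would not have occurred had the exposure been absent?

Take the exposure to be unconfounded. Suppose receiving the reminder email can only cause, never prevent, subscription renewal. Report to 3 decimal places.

Let p₁ = 0.299, p₀ = 0.0573.
Under exogeneity and monotonicity, PN = (p₁ − p₀) / p₁.
PN = (0.299 − 0.0573) / 0.299 = 0.2417 / 0.299 ≈ 0.8084

PN ≈ 0.808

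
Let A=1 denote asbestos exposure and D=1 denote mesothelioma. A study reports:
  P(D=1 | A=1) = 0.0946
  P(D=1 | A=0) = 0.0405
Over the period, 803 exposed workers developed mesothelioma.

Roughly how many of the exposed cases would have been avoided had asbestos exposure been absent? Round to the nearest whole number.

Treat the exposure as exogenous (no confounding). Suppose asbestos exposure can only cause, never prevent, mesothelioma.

Let p₁ = 0.0946, p₀ = 0.0405.
PN = (p₁ − p₀)/p₁ = (0.0946 − 0.0405) / 0.0946 ≈ 0.57188.
Attributable cases ≈ PN × (exposed cases) = 0.57188 × 803 ≈ 459.22.

about 459 cases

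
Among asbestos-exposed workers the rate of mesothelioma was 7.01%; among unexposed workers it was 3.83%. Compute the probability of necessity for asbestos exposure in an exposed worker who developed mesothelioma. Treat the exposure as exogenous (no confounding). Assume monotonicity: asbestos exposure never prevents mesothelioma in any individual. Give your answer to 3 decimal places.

p₁ = 0.0701, p₀ = 0.0383.
Under exogeneity and monotonicity, PN = (p₁ − p₀) / p₁.
PN = (0.0701 − 0.0383) / 0.0701 = 0.0318 / 0.0701 ≈ 0.4536

PN ≈ 0.454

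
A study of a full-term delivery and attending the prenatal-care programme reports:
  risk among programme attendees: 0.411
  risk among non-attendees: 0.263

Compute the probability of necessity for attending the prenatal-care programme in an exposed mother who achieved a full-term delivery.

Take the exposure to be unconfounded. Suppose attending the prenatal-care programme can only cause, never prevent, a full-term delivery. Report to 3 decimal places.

PN ≈ 0.360

Let p₁ = 0.411, p₀ = 0.263.
Under exogeneity and monotonicity, PN = (p₁ − p₀) / p₁.
PN = (0.411 − 0.263) / 0.411 = 0.148 / 0.411 ≈ 0.3601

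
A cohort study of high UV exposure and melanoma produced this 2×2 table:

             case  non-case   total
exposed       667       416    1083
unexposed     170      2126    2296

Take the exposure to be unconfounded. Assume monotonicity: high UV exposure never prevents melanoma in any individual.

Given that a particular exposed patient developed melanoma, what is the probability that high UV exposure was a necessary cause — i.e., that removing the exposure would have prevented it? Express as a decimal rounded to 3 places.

PN ≈ 0.880

p₁ = P(outcome | exposed) = 667/1083 = 0.61588
p₀ = P(outcome | unexposed) = 170/2296 = 0.074042
Under exogeneity and monotonicity, PN = (p₁ − p₀)/p₁.
PN = (0.61588 − 0.074042) / 0.61588 ≈ 0.8798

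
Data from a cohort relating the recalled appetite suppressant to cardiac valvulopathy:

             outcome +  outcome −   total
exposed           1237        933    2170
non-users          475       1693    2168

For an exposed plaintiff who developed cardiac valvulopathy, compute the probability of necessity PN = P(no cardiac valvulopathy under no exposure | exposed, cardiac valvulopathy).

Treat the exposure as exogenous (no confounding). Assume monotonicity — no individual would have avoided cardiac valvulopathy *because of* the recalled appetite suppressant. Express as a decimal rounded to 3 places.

p₁ = P(outcome | exposed) = 1237/2170 = 0.57005
p₀ = P(outcome | unexposed) = 475/2168 = 0.2191
Under exogeneity and monotonicity, PN = (p₁ − p₀)/p₁.
PN = (0.57005 − 0.2191) / 0.57005 ≈ 0.6157

PN ≈ 0.616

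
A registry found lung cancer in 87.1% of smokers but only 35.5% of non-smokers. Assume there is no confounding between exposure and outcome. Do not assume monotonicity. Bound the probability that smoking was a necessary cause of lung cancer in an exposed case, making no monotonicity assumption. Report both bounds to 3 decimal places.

0.592 ≤ PN ≤ 0.741

p₁ = 0.871, p₀ = 0.355.
Under exogeneity alone the bounds on PN are max{0,(p₁−p₀)/p₁} ≤ PN ≤ min{1,(1−p₀)/p₁}.
  lower = (p₁ − p₀)/p₁ = 0.516 / 0.871 ≈ 0.5924
  upper = min{1, (1 − p₀)/p₁} = 0.645 / 0.871 ≈ 0.7405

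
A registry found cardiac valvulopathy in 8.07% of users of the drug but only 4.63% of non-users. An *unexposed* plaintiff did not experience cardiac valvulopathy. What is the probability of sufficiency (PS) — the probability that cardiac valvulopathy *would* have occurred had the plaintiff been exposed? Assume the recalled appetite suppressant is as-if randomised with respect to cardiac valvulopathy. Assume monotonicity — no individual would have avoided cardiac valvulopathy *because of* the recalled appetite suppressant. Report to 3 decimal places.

PS ≈ 0.036

p₁ = 0.0807, p₀ = 0.0463.
Under exogeneity and monotonicity, PS = (p₁ − p₀) / (1 − p₀).
PS = (0.0807 − 0.0463) / (1 − 0.0463) = 0.0344 / 0.9537 ≈ 0.0361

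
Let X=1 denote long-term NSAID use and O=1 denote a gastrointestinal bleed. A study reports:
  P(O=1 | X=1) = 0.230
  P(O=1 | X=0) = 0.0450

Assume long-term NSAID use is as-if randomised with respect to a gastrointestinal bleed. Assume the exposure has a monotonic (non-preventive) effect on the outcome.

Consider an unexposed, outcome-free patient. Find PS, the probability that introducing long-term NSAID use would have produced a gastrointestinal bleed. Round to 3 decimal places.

PS ≈ 0.194

Let p₁ = 0.23, p₀ = 0.045.
Under exogeneity and monotonicity, PS = (p₁ − p₀) / (1 − p₀).
PS = (0.23 − 0.045) / (1 − 0.045) = 0.185 / 0.955 ≈ 0.1937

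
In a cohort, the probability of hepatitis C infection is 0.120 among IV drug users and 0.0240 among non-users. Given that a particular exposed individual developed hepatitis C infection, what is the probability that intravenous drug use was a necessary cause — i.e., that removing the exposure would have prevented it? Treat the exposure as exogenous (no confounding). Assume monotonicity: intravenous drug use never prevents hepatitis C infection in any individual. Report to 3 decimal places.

PN ≈ 0.800

Let p₁ = 0.12, p₀ = 0.024.
Under exogeneity and monotonicity, PN = (p₁ − p₀) / p₁.
PN = (0.12 − 0.024) / 0.12 = 0.096 / 0.12 ≈ 0.8000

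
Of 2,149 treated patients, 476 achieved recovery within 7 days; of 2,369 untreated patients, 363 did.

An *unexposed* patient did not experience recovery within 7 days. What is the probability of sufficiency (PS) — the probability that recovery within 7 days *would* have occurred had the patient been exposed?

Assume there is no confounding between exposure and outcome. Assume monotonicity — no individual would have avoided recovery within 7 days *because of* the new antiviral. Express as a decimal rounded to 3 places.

p₁ = P(outcome | exposed) = 476/2149 = 0.2215
p₀ = P(outcome | unexposed) = 363/2369 = 0.15323
Under exogeneity and monotonicity, PS = (p₁ − p₀) / (1 − p₀).
PS = (0.2215 − 0.15323) / (1 − 0.15323) = 0.068269 / 0.84677 ≈ 0.0806

PS ≈ 0.081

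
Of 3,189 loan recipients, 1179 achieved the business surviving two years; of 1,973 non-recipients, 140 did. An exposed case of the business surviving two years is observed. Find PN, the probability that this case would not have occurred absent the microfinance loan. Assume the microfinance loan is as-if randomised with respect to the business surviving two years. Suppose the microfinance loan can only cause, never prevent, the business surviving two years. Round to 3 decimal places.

p₁ = P(outcome | exposed) = 1179/3189 = 0.36971
p₀ = P(outcome | unexposed) = 140/1973 = 0.070958
Under exogeneity and monotonicity, PN = (p₁ − p₀) / p₁.
PN = (0.36971 − 0.070958) / 0.36971 = 0.29875 / 0.36971 ≈ 0.8081

PN ≈ 0.808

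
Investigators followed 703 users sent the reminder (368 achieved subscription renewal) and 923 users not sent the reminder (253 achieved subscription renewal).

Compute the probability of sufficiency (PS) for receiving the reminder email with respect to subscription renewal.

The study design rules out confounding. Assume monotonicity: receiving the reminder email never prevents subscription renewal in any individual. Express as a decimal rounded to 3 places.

p₁ = P(outcome | exposed) = 368/703 = 0.52347
p₀ = P(outcome | unexposed) = 253/923 = 0.27411
Under exogeneity and monotonicity, PS = (p₁ − p₀) / (1 − p₀).
PS = (0.52347 − 0.27411) / (1 − 0.27411) = 0.24936 / 0.72589 ≈ 0.3435

PS ≈ 0.344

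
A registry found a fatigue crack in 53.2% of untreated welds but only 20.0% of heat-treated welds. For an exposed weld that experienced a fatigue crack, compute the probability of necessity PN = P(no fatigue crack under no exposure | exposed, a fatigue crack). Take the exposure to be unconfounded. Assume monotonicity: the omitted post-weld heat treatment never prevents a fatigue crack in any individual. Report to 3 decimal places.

p₁ = 0.532, p₀ = 0.2.
Under exogeneity and monotonicity, PN = (p₁ − p₀) / p₁.
PN = (0.532 − 0.2) / 0.532 = 0.332 / 0.532 ≈ 0.6241

PN ≈ 0.624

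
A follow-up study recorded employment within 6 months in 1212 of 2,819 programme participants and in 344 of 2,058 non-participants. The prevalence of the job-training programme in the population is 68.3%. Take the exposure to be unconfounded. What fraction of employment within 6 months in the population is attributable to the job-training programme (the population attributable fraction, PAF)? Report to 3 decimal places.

PAF ≈ 0.518

p₁ = P(outcome | exposed) = 1212/2819 = 0.42994
p₀ = P(outcome | unexposed) = 344/2058 = 0.16715
Overall risk P(Y=1) = π·p₁ + (1−π)·p₀ = 0.683×0.42994 + 0.317×0.16715 = 0.34664.
Under exogeneity, PAF = [P(Y=1) − p₀] / P(Y=1).
PAF = (0.34664 − 0.16715) / 0.34664 ≈ 0.5178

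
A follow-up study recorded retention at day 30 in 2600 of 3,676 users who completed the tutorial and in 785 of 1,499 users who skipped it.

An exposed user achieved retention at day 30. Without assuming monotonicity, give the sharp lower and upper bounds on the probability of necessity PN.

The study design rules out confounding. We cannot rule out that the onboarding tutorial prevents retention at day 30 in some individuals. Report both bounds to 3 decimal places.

p₁ = P(outcome | exposed) = 2600/3676 = 0.70729
p₀ = P(outcome | unexposed) = 785/1499 = 0.52368
Under exogeneity alone the bounds on PN are max{0,(p₁−p₀)/p₁} ≤ PN ≤ min{1,(1−p₀)/p₁}.
  lower = (p₁ − p₀)/p₁ = 0.18361 / 0.70729 ≈ 0.2596
  upper = min{1, (1 − p₀)/p₁} = 0.47632 / 0.70729 ≈ 0.6734

0.260 ≤ PN ≤ 0.673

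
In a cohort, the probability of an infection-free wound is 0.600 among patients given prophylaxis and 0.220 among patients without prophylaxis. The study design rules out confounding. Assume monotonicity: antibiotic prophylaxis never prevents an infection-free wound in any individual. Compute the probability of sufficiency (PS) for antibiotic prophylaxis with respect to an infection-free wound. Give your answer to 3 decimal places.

PS ≈ 0.487

Let p₁ = 0.6, p₀ = 0.22.
Under exogeneity and monotonicity, PS = (p₁ − p₀) / (1 − p₀).
PS = (0.6 − 0.22) / (1 − 0.22) = 0.38 / 0.78 ≈ 0.4872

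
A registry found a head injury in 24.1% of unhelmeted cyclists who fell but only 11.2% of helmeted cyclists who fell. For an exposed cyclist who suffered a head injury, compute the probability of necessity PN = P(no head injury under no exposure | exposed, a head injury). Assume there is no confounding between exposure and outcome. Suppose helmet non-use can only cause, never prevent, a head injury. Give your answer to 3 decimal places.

p₁ = 0.241, p₀ = 0.112.
Under exogeneity and monotonicity, PN = (p₁ − p₀) / p₁.
PN = (0.241 − 0.112) / 0.241 = 0.129 / 0.241 ≈ 0.5353

PN ≈ 0.535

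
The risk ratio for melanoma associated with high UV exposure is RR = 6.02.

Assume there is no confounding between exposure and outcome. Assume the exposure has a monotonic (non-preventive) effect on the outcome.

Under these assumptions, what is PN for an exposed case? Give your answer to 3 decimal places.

PN ≈ 0.834

Under exogeneity and monotonicity, PN = (RR − 1) / RR = 1 − 1/RR.
PN = (6.02 − 1) / 6.02 = 5.02 / 6.02 ≈ 0.8339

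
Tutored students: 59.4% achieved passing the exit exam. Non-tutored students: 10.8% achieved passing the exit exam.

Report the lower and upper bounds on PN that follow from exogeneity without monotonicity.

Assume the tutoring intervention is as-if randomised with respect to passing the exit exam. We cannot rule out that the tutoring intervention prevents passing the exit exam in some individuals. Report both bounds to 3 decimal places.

0.818 ≤ PN ≤ 1.000

p₁ = 0.594, p₀ = 0.108.
Under exogeneity alone the bounds on PN are max{0,(p₁−p₀)/p₁} ≤ PN ≤ min{1,(1−p₀)/p₁}.
  lower = (p₁ − p₀)/p₁ = 0.486 / 0.594 ≈ 0.8182
  upper = min{1, (1 − p₀)/p₁} = 0.892 / 0.594 ≈ 1.5017 → capped at 1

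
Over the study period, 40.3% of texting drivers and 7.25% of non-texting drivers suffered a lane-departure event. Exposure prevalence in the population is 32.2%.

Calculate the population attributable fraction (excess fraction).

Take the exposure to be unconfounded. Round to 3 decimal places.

PAF ≈ 0.595

p₁ = 0.403, p₀ = 0.0725.
Overall risk P(Y=1) = π·p₁ + (1−π)·p₀ = 0.322×0.403 + 0.678×0.0725 = 0.17892.
Under exogeneity, PAF = [P(Y=1) − p₀] / P(Y=1).
PAF = (0.17892 − 0.0725) / 0.17892 ≈ 0.5948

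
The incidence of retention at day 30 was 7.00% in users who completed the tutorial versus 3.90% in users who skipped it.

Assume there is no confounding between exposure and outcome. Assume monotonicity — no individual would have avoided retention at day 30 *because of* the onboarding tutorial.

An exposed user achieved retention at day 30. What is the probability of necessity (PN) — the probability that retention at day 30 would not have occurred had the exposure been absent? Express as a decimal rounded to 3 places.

p₁ = 0.07, p₀ = 0.039.
Under exogeneity and monotonicity, PN = (p₁ − p₀) / p₁.
PN = (0.07 − 0.039) / 0.07 = 0.031 / 0.07 ≈ 0.4429

PN ≈ 0.443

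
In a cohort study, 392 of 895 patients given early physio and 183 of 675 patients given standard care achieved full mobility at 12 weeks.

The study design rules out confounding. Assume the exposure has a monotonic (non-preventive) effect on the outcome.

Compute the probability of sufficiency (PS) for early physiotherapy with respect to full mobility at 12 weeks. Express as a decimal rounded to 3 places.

PS ≈ 0.229

p₁ = P(outcome | exposed) = 392/895 = 0.43799
p₀ = P(outcome | unexposed) = 183/675 = 0.27111
Under exogeneity and monotonicity, PS = (p₁ − p₀) / (1 − p₀).
PS = (0.43799 − 0.27111) / (1 − 0.27111) = 0.16688 / 0.72889 ≈ 0.2289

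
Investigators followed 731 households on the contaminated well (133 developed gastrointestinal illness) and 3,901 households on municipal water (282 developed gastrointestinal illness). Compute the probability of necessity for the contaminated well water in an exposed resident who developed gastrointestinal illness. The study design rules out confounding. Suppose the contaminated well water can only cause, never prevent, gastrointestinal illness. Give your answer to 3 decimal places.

PN ≈ 0.603

p₁ = P(outcome | exposed) = 133/731 = 0.18194
p₀ = P(outcome | unexposed) = 282/3901 = 0.072289
Under exogeneity and monotonicity, PN = (p₁ − p₀) / p₁.
PN = (0.18194 − 0.072289) / 0.18194 = 0.10965 / 0.18194 ≈ 0.6027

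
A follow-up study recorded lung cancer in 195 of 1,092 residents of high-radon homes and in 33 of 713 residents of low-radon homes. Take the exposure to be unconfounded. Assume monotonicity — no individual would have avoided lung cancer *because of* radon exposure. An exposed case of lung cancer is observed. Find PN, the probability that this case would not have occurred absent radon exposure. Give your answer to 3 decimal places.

p₁ = P(outcome | exposed) = 195/1092 = 0.17857
p₀ = P(outcome | unexposed) = 33/713 = 0.046283
Under exogeneity and monotonicity, PN = (p₁ − p₀) / p₁.
PN = (0.17857 − 0.046283) / 0.17857 = 0.13229 / 0.17857 ≈ 0.7408

PN ≈ 0.741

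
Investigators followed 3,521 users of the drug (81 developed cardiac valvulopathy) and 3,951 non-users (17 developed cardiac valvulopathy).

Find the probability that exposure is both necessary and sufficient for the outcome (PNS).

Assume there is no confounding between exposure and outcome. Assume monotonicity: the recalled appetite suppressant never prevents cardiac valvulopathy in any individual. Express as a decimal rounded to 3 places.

PNS ≈ 0.019

p₁ = P(outcome | exposed) = 81/3521 = 0.023005
p₀ = P(outcome | unexposed) = 17/3951 = 0.0043027
Under exogeneity and monotonicity, PNS = p₁ − p₀.
PNS = 0.023005 − 0.0043027 = 0.018702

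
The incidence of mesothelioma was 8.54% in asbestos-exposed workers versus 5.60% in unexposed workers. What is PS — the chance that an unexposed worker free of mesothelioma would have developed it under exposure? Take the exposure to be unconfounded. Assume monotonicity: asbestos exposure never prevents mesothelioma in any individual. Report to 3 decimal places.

PS ≈ 0.031

p₁ = 0.0854, p₀ = 0.056.
Under exogeneity and monotonicity, PS = (p₁ − p₀) / (1 − p₀).
PS = (0.0854 − 0.056) / (1 − 0.056) = 0.0294 / 0.944 ≈ 0.0311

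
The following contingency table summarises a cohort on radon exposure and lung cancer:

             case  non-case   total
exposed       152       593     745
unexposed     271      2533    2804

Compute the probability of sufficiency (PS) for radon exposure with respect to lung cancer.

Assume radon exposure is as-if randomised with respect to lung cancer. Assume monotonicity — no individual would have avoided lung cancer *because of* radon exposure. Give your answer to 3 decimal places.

PS ≈ 0.119

p₁ = P(outcome | exposed) = 152/745 = 0.20403
p₀ = P(outcome | unexposed) = 271/2804 = 0.096648
Under exogeneity and monotonicity, PS = (p₁ − p₀)/(1 − p₀).
PS = (0.20403 − 0.096648) / 0.90335 ≈ 0.1189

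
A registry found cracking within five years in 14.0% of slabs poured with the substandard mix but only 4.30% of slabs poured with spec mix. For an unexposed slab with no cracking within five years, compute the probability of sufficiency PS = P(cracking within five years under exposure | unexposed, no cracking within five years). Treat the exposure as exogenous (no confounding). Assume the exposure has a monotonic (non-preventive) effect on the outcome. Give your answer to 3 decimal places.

PS ≈ 0.101

p₁ = 0.14, p₀ = 0.043.
Under exogeneity and monotonicity, PS = (p₁ − p₀) / (1 − p₀).
PS = (0.14 − 0.043) / (1 − 0.043) = 0.097 / 0.957 ≈ 0.1014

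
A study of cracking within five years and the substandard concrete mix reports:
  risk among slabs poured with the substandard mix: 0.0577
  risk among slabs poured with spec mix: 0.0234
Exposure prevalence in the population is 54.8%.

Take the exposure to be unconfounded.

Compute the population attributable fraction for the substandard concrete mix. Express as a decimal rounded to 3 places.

Let p₁ = 0.0577, p₀ = 0.0234.
Overall risk P(Y=1) = π·p₁ + (1−π)·p₀ = 0.548×0.0577 + 0.452×0.0234 = 0.042196.
Under exogeneity, PAF = [P(Y=1) − p₀] / P(Y=1).
PAF = (0.042196 − 0.0234) / 0.042196 ≈ 0.4455

PAF ≈ 0.445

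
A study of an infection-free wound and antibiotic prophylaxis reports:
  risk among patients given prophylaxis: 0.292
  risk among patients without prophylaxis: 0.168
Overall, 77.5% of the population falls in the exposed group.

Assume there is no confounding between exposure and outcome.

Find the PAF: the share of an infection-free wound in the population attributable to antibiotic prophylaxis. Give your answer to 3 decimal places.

Let p₁ = 0.292, p₀ = 0.168.
Overall risk P(Y=1) = π·p₁ + (1−π)·p₀ = 0.775×0.292 + 0.225×0.168 = 0.2641.
Under exogeneity, PAF = [P(Y=1) − p₀] / P(Y=1).
PAF = (0.2641 − 0.168) / 0.2641 ≈ 0.3639

PAF ≈ 0.364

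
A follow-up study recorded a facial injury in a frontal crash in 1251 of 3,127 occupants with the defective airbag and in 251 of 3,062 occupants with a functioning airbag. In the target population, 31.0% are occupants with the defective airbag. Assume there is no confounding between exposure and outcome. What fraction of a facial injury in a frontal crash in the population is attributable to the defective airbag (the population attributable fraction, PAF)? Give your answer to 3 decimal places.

p₁ = P(outcome | exposed) = 1251/3127 = 0.40006
p₀ = P(outcome | unexposed) = 251/3062 = 0.081973
Overall risk P(Y=1) = π·p₁ + (1−π)·p₀ = 0.31×0.40006 + 0.69×0.081973 = 0.18058.
Under exogeneity, PAF = [P(Y=1) − p₀] / P(Y=1).
PAF = (0.18058 − 0.081973) / 0.18058 ≈ 0.5461

PAF ≈ 0.546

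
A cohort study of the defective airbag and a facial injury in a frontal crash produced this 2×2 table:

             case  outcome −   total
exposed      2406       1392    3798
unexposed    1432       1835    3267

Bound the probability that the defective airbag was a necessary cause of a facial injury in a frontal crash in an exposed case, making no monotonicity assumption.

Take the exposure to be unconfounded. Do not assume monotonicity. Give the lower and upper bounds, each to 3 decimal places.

0.308 ≤ PN ≤ 0.887

p₁ = P(outcome | exposed) = 2406/3798 = 0.63349
p₀ = P(outcome | unexposed) = 1432/3267 = 0.43832
Under exogeneity alone the bounds on PN are max{0,(p₁−p₀)/p₁} ≤ PN ≤ min{1,(1−p₀)/p₁}.
  lower = (p₁ − p₀)/p₁ = 0.19517 / 0.63349 ≈ 0.3081
  upper = min{1, (1 − p₀)/p₁} = 0.56168 / 0.63349 ≈ 0.8866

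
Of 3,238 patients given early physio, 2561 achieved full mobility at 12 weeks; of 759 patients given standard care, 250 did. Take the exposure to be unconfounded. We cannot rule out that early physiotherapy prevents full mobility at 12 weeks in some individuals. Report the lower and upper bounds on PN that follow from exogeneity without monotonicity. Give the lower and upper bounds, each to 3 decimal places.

0.584 ≤ PN ≤ 0.848

p₁ = P(outcome | exposed) = 2561/3238 = 0.79092
p₀ = P(outcome | unexposed) = 250/759 = 0.32938
Under exogeneity alone the bounds on PN are max{0,(p₁−p₀)/p₁} ≤ PN ≤ min{1,(1−p₀)/p₁}.
  lower = (p₁ − p₀)/p₁ = 0.46154 / 0.79092 ≈ 0.5835
  upper = min{1, (1 − p₀)/p₁} = 0.67062 / 0.79092 ≈ 0.8479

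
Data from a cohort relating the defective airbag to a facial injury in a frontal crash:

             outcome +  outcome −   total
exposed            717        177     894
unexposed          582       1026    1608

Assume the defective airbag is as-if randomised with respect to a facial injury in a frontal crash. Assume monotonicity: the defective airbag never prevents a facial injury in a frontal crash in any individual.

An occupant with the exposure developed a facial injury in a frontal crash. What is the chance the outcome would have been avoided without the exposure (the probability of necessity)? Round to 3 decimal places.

p₁ = P(outcome | exposed) = 717/894 = 0.80201
p₀ = P(outcome | unexposed) = 582/1608 = 0.36194
Under exogeneity and monotonicity, PN = (p₁ − p₀) / p₁.
PN = (0.80201 − 0.36194) / 0.80201 = 0.44007 / 0.80201 ≈ 0.5487

PN ≈ 0.549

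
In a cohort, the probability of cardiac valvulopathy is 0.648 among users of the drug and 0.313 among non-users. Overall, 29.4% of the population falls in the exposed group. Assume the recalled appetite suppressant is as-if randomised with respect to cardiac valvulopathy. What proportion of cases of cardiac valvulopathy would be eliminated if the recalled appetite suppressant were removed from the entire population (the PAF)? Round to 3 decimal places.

Let p₁ = 0.648, p₀ = 0.313.
Overall risk P(Y=1) = π·p₁ + (1−π)·p₀ = 0.294×0.648 + 0.706×0.313 = 0.41149.
Under exogeneity, PAF = [P(Y=1) − p₀] / P(Y=1).
PAF = (0.41149 − 0.313) / 0.41149 ≈ 0.2393

PAF ≈ 0.239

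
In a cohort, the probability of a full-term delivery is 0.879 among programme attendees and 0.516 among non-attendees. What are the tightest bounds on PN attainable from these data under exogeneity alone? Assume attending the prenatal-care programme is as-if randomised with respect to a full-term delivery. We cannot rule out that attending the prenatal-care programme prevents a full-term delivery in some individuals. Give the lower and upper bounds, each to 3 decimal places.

Let p₁ = 0.879, p₀ = 0.516.
Under exogeneity alone the bounds on PN are max{0,(p₁−p₀)/p₁} ≤ PN ≤ min{1,(1−p₀)/p₁}.
  lower = (p₁ − p₀)/p₁ = 0.363 / 0.879 ≈ 0.4130
  upper = min{1, (1 − p₀)/p₁} = 0.484 / 0.879 ≈ 0.5506

0.413 ≤ PN ≤ 0.551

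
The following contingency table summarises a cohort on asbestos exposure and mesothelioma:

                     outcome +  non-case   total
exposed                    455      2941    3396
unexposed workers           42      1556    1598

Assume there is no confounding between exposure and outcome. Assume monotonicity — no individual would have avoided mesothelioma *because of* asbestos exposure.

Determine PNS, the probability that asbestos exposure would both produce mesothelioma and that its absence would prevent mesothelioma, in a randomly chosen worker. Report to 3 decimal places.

p₁ = P(outcome | exposed) = 455/3396 = 0.13398
p₀ = P(outcome | unexposed) = 42/1598 = 0.026283
Under exogeneity and monotonicity, PNS = p₁ − p₀.
PNS = 0.13398 − 0.026283 = 0.1077

PNS ≈ 0.108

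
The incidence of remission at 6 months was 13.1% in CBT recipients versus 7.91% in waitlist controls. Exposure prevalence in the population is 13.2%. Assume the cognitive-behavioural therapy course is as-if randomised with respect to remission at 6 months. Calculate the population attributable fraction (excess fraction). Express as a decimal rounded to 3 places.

p₁ = 0.131, p₀ = 0.0791.
Overall risk P(Y=1) = π·p₁ + (1−π)·p₀ = 0.132×0.131 + 0.868×0.0791 = 0.085951.
Under exogeneity, PAF = [P(Y=1) − p₀] / P(Y=1).
PAF = (0.085951 − 0.0791) / 0.085951 ≈ 0.0797

PAF ≈ 0.080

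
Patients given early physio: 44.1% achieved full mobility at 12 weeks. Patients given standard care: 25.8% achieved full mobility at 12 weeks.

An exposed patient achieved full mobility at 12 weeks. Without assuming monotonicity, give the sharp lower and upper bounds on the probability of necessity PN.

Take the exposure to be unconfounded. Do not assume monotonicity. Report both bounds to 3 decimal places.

p₁ = 0.441, p₀ = 0.258.
Under exogeneity alone the bounds on PN are max{0,(p₁−p₀)/p₁} ≤ PN ≤ min{1,(1−p₀)/p₁}.
  lower = (p₁ − p₀)/p₁ = 0.183 / 0.441 ≈ 0.4150
  upper = min{1, (1 − p₀)/p₁} = 0.742 / 0.441 ≈ 1.6825 → capped at 1

0.415 ≤ PN ≤ 1.000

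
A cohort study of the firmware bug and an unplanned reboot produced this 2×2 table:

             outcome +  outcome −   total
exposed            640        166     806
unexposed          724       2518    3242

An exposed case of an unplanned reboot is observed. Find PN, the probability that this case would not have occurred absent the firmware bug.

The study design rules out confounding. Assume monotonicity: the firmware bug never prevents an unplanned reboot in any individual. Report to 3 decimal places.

PN ≈ 0.719

p₁ = P(outcome | exposed) = 640/806 = 0.79404
p₀ = P(outcome | unexposed) = 724/3242 = 0.22332
Under exogeneity and monotonicity, PN = (p₁ − p₀)/p₁.
PN = (0.79404 − 0.22332) / 0.79404 ≈ 0.7188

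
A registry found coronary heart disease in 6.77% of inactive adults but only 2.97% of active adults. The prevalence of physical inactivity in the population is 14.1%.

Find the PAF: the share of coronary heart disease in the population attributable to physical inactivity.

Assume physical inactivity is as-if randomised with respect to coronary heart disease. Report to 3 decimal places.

PAF ≈ 0.153

p₁ = 0.0677, p₀ = 0.0297.
Overall risk P(Y=1) = π·p₁ + (1−π)·p₀ = 0.141×0.0677 + 0.859×0.0297 = 0.035058.
Under exogeneity, PAF = [P(Y=1) − p₀] / P(Y=1).
PAF = (0.035058 − 0.0297) / 0.035058 ≈ 0.1528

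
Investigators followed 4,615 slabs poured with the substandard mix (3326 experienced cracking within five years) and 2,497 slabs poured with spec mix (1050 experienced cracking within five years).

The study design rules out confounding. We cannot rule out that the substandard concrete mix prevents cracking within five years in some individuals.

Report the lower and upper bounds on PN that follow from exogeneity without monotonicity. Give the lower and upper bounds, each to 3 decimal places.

0.417 ≤ PN ≤ 0.804

p₁ = P(outcome | exposed) = 3326/4615 = 0.72069
p₀ = P(outcome | unexposed) = 1050/2497 = 0.4205
Under exogeneity alone the bounds on PN are max{0,(p₁−p₀)/p₁} ≤ PN ≤ min{1,(1−p₀)/p₁}.
  lower = (p₁ − p₀)/p₁ = 0.30019 / 0.72069 ≈ 0.4165
  upper = min{1, (1 − p₀)/p₁} = 0.5795 / 0.72069 ≈ 0.8041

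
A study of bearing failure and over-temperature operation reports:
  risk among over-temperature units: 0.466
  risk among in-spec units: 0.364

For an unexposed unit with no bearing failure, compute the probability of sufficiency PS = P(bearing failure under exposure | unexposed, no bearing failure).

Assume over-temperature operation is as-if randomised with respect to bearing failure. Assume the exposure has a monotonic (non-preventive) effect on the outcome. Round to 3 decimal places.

Let p₁ = 0.466, p₀ = 0.364.
Under exogeneity and monotonicity, PS = (p₁ − p₀) / (1 − p₀).
PS = (0.466 − 0.364) / (1 − 0.364) = 0.102 / 0.636 ≈ 0.1604

PS ≈ 0.160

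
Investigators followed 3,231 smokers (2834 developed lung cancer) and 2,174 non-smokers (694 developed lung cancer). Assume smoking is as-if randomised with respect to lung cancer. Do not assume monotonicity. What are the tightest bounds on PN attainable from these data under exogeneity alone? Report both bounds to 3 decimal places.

0.636 ≤ PN ≤ 0.776

p₁ = P(outcome | exposed) = 2834/3231 = 0.87713
p₀ = P(outcome | unexposed) = 694/2174 = 0.31923
Under exogeneity alone the bounds on PN are max{0,(p₁−p₀)/p₁} ≤ PN ≤ min{1,(1−p₀)/p₁}.
  lower = (p₁ − p₀)/p₁ = 0.5579 / 0.87713 ≈ 0.6361
  upper = min{1, (1 − p₀)/p₁} = 0.68077 / 0.87713 ≈ 0.7761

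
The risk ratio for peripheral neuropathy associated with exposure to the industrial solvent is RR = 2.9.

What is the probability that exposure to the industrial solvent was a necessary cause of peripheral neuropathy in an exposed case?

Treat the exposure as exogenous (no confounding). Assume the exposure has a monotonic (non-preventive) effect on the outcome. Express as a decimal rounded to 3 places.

Under exogeneity and monotonicity, PN = (RR − 1) / RR = 1 − 1/RR.
PN = (2.9 − 1) / 2.9 = 1.9 / 2.9 ≈ 0.6552

PN ≈ 0.655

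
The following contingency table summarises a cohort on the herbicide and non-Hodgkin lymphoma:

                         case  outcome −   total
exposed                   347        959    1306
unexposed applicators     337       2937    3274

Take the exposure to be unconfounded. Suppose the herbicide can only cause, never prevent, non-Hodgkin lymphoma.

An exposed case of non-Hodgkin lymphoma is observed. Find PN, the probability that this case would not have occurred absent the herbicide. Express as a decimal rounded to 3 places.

PN ≈ 0.613

p₁ = P(outcome | exposed) = 347/1306 = 0.2657
p₀ = P(outcome | unexposed) = 337/3274 = 0.10293
Under exogeneity and monotonicity, PN = (p₁ − p₀)/p₁.
PN = (0.2657 − 0.10293) / 0.2657 ≈ 0.6126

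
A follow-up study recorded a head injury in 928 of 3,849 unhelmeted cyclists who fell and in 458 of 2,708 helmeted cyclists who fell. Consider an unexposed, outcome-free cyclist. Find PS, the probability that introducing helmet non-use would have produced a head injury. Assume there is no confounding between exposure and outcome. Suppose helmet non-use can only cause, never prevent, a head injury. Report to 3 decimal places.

p₁ = P(outcome | exposed) = 928/3849 = 0.2411
p₀ = P(outcome | unexposed) = 458/2708 = 0.16913
Under exogeneity and monotonicity, PS = (p₁ − p₀) / (1 − p₀).
PS = (0.2411 − 0.16913) / (1 − 0.16913) = 0.071973 / 0.83087 ≈ 0.0866

PS ≈ 0.087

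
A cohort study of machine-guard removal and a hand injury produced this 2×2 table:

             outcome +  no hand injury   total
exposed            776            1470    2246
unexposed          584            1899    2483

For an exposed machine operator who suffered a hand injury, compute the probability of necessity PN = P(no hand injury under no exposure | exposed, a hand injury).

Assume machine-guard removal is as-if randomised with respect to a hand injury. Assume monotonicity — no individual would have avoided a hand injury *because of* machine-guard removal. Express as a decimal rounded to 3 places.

p₁ = P(outcome | exposed) = 776/2246 = 0.3455
p₀ = P(outcome | unexposed) = 584/2483 = 0.2352
Under exogeneity and monotonicity, PN = (p₁ − p₀)/p₁.
PN = (0.3455 − 0.2352) / 0.3455 ≈ 0.3193

PN ≈ 0.319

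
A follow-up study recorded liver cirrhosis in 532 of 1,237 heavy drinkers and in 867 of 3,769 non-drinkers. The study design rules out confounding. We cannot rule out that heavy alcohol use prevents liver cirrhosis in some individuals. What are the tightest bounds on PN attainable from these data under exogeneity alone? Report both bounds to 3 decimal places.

p₁ = P(outcome | exposed) = 532/1237 = 0.43007
p₀ = P(outcome | unexposed) = 867/3769 = 0.23003
Under exogeneity alone the bounds on PN are max{0,(p₁−p₀)/p₁} ≤ PN ≤ min{1,(1−p₀)/p₁}.
  lower = (p₁ − p₀)/p₁ = 0.20004 / 0.43007 ≈ 0.4651
  upper = min{1, (1 − p₀)/p₁} = 0.76997 / 0.43007 ≈ 1.7903 → capped at 1

0.465 ≤ PN ≤ 1.000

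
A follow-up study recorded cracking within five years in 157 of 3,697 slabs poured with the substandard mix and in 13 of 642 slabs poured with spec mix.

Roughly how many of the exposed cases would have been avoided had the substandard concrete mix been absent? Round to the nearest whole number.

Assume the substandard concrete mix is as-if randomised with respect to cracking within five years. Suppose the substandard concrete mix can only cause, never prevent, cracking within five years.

about 82 cases

p₁ = P(outcome | exposed) = 157/3697 = 0.042467
p₀ = P(outcome | unexposed) = 13/642 = 0.020249
PN = (p₁ − p₀)/p₁ = (0.042467 − 0.020249) / 0.042467 ≈ 0.52318.
Attributable cases ≈ PN × (exposed cases) = 0.52318 × 157 ≈ 82.14.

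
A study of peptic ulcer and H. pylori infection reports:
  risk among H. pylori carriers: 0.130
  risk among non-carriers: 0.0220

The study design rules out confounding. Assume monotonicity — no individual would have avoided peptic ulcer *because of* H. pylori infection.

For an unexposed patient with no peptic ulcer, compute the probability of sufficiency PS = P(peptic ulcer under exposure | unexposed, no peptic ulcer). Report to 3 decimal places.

PS ≈ 0.110

Let p₁ = 0.13, p₀ = 0.022.
Under exogeneity and monotonicity, PS = (p₁ − p₀) / (1 − p₀).
PS = (0.13 − 0.022) / (1 − 0.022) = 0.108 / 0.978 ≈ 0.1104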